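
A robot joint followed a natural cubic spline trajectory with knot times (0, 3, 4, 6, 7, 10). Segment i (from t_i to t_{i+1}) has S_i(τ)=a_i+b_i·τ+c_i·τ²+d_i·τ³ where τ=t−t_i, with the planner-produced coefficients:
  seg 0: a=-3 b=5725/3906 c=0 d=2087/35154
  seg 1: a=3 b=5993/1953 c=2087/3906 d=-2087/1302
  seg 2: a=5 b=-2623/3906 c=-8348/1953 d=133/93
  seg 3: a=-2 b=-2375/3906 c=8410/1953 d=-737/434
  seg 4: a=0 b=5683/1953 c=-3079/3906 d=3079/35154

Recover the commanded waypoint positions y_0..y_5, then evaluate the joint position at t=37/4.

y_0 = S_0(0) = a_0 = -3
y_1 = S_1(0) = a_1 = 3
y_2 = S_2(0) = a_2 = 5
y_3 = S_3(0) = a_3 = -2
y_4 = S_4(0) = a_4 = 0
y_5 = S_4(3) = 4
t_q=37/4 is in segment 4 (τ=9/4); S_4(τ)=98723/27776

y_0=-3 y_1=3 y_2=5 y_3=-2 y_4=0 y_5=4
S(37/4) = 98723/27776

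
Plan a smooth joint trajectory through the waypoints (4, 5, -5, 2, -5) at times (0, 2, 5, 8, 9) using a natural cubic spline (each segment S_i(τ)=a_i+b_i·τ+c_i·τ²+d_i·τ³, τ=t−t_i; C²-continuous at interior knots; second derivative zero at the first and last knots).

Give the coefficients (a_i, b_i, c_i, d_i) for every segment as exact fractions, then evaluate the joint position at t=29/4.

  seg 0: a=4 b=251/133 c=0 d=-369/1064
  seg 1: a=5 b=-605/266 c=-1107/532 d=8273/14364
  seg 2: a=-5 b=421/532 c=1238/399 d=-12395/14364
  seg 3: a=2 b=-1035/266 c=-2481/532 d=827/532
S(29/4) = 4765/1792

Δ: Δ0=1/2, Δ1=-10/3, Δ2=7/3, Δ3=-7
row 1: diag=10, rhs=-23; c'=3/10, d'=-23/10
row 2: denom=12−3·3/10=111/10; d'=(34−3·-23/10)/(111/10)=409/111
row 3: denom=8−3·10/37=266/37; d'=(-56−3·409/111)/(266/37)=-2481/266
back: M3=-2481/266
back: M2=409/111−10/37·-2481/266=2476/399
back: M1=-23/10−3/10·2476/399=-1107/266
M: M0=0, M1=-1107/266, M2=2476/399, M3=-2481/266, M4=0
seg 0: a=4, c=M0/2=0, d=(M1−M0)/(6·2)=-369/1064, b=Δ0−h0·(2M0+M1)/6=251/133
seg 1: a=5, c=M1/2=-1107/532, d=(M2−M1)/(6·3)=8273/14364, b=Δ1−h1·(2M1+M2)/6=-605/266
seg 2: a=-5, c=M2/2=1238/399, d=(M3−M2)/(6·3)=-12395/14364, b=Δ2−h2·(2M2+M3)/6=421/532
seg 3: a=2, c=M3/2=-2481/532, d=(M4−M3)/(6·1)=827/532, b=Δ3−h3·(2M3+M4)/6=-1035/266
t_q=29/4 → seg 2, τ=9/4; S=-5+421/532·τ+1238/399·τ²+-12395/14364·τ³=4765/1792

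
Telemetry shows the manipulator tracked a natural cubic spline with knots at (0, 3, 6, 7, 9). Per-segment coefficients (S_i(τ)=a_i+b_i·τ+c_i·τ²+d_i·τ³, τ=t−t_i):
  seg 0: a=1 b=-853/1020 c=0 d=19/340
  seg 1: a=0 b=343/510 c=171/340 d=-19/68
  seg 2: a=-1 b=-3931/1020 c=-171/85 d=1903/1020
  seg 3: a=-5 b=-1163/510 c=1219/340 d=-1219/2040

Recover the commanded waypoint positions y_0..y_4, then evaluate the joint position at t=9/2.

y_0=1 y_1=0 y_2=-1 y_3=-5 y_4=0
S(9/2) = 3257/2720

y_0 = S_0(0) = a_0 = 1
y_1 = S_1(0) = a_1 = 0
y_2 = S_2(0) = a_2 = -1
y_3 = S_3(0) = a_3 = -5
y_4 = S_3(2) = 0
t_q=9/2 is in segment 1 (τ=3/2); S_1(τ)=3257/2720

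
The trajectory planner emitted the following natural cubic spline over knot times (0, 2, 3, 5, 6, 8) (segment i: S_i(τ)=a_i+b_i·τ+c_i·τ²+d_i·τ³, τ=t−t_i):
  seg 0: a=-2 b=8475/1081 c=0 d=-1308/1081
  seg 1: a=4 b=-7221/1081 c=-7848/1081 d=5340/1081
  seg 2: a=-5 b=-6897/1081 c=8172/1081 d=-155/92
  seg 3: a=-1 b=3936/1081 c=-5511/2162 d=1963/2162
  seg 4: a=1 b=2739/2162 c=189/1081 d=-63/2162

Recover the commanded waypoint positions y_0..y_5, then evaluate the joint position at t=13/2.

y_0=-2 y_1=4 y_2=-5 y_3=-1 y_4=1 y_5=4
S(13/2) = 28945/17296

y_0 = S_0(0) = a_0 = -2
y_1 = S_1(0) = a_1 = 4
y_2 = S_2(0) = a_2 = -5
y_3 = S_3(0) = a_3 = -1
y_4 = S_4(0) = a_4 = 1
y_5 = S_4(2) = 4
t_q=13/2 is in segment 4 (τ=1/2); S_4(τ)=28945/17296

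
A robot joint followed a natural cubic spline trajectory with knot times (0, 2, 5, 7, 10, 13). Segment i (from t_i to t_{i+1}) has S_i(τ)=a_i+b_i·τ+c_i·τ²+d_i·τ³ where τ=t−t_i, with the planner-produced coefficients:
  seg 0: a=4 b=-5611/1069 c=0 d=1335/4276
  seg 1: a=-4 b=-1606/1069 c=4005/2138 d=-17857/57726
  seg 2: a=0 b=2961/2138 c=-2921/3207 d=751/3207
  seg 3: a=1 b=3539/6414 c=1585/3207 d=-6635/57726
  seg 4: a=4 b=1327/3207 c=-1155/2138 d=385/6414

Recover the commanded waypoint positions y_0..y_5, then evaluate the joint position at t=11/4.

y_0 = S_0(0) = a_0 = 4
y_1 = S_1(0) = a_1 = -4
y_2 = S_2(0) = a_2 = 0
y_3 = S_3(0) = a_3 = 1
y_4 = S_4(0) = a_4 = 4
y_5 = S_4(3) = 2
t_q=11/4 is in segment 1 (τ=3/4); S_1(τ)=-575181/136832

y_0=4 y_1=-4 y_2=0 y_3=1 y_4=4 y_5=2
S(11/4) = -575181/136832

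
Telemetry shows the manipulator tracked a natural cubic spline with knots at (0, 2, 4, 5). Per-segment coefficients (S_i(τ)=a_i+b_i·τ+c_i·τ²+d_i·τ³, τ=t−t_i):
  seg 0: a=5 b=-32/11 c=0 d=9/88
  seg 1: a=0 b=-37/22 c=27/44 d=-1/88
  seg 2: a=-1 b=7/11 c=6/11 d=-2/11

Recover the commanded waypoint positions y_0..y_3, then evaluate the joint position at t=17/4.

y_0 = S_0(0) = a_0 = 5
y_1 = S_1(0) = a_1 = 0
y_2 = S_2(0) = a_2 = -1
y_3 = S_2(1) = 0
t_q=17/4 is in segment 2 (τ=1/4); S_2(τ)=-285/352

y_0=5 y_1=0 y_2=-1 y_3=0
S(17/4) = -285/352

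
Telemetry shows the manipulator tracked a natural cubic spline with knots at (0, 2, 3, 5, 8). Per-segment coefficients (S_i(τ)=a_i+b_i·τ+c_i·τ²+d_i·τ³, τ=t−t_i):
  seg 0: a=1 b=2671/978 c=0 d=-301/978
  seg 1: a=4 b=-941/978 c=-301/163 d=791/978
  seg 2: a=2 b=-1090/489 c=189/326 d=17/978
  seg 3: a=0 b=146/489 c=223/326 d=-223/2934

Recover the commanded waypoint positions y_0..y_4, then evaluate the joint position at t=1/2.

y_0=1 y_1=4 y_2=2 y_3=0 y_4=5
S(1/2) = 6069/2608

y_0 = S_0(0) = a_0 = 1
y_1 = S_1(0) = a_1 = 4
y_2 = S_2(0) = a_2 = 2
y_3 = S_3(0) = a_3 = 0
y_4 = S_3(3) = 5
t_q=1/2 is in segment 0 (τ=1/2); S_0(τ)=6069/2608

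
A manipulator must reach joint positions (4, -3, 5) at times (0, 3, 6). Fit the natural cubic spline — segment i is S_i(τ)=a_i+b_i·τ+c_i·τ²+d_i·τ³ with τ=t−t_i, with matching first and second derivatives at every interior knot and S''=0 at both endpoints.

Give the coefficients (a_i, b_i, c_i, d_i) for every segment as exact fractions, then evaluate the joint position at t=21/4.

  seg 0: a=4 b=-43/12 c=0 d=5/36
  seg 1: a=-3 b=1/6 c=5/4 d=-5/36
S(21/4) = 543/256

Δ: Δ0=-7/3, Δ1=8/3
row 1: diag=12, rhs=30; c'=1/4, d'=5/2
back: M1=5/2
M: M0=0, M1=5/2, M2=0
seg 0: a=4, c=M0/2=0, d=(M1−M0)/(6·3)=5/36, b=Δ0−h0·(2M0+M1)/6=-43/12
seg 1: a=-3, c=M1/2=5/4, d=(M2−M1)/(6·3)=-5/36, b=Δ1−h1·(2M1+M2)/6=1/6
t_q=21/4 → seg 1, τ=9/4; S=-3+1/6·τ+5/4·τ²+-5/36·τ³=543/256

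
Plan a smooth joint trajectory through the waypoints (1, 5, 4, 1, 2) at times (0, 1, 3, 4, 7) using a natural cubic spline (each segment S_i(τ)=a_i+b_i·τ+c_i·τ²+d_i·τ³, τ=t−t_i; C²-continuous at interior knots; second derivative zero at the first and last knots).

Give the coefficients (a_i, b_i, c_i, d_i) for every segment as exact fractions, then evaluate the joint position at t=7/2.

  seg 0: a=1 b=6989/1500 c=0 d=-989/1500
  seg 1: a=5 b=2011/750 c=-989/500 d=581/3000
  seg 2: a=4 b=-218/75 c=-102/125 d=271/375
  seg 3: a=1 b=-889/375 c=169/125 d=-169/1125
S(7/2) = 2433/1000

Δ: Δ0=4, Δ1=-1/2, Δ2=-3, Δ3=1/3
row 1: diag=6, rhs=-27; c'=1/3, d'=-9/2
row 2: denom=6−2·1/3=16/3; d'=(-15−2·-9/2)/(16/3)=-9/8
row 3: denom=8−1·3/16=125/16; d'=(20−1·-9/8)/(125/16)=338/125
back: M3=338/125
back: M2=-9/8−3/16·338/125=-204/125
back: M1=-9/2−1/3·-204/125=-989/250
M: M0=0, M1=-989/250, M2=-204/125, M3=338/125, M4=0
seg 0: a=1, c=M0/2=0, d=(M1−M0)/(6·1)=-989/1500, b=Δ0−h0·(2M0+M1)/6=6989/1500
seg 1: a=5, c=M1/2=-989/500, d=(M2−M1)/(6·2)=581/3000, b=Δ1−h1·(2M1+M2)/6=2011/750
seg 2: a=4, c=M2/2=-102/125, d=(M3−M2)/(6·1)=271/375, b=Δ2−h2·(2M2+M3)/6=-218/75
seg 3: a=1, c=M3/2=169/125, d=(M4−M3)/(6·3)=-169/1125, b=Δ3−h3·(2M3+M4)/6=-889/375
t_q=7/2 → seg 2, τ=1/2; S=4+-218/75·τ+-102/125·τ²+271/375·τ³=2433/1000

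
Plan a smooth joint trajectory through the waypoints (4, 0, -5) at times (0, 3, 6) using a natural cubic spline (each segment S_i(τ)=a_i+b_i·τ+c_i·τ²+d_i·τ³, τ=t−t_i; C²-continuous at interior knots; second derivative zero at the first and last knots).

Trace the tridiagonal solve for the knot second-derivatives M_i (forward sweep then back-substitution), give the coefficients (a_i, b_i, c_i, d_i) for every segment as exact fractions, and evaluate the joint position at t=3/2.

Δ: Δ0=-4/3, Δ1=-5/3
row 1: diag=12, rhs=-2; c'=1/4, d'=-1/6
back: M1=-1/6
M: M0=0, M1=-1/6, M2=0
seg 0: a=4, c=M0/2=0, d=(M1−M0)/(6·3)=-1/108, b=Δ0−h0·(2M0+M1)/6=-5/4
seg 1: a=0, c=M1/2=-1/12, d=(M2−M1)/(6·3)=1/108, b=Δ1−h1·(2M1+M2)/6=-3/2
t_q=3/2 → seg 0, τ=3/2; S=4+-5/4·τ+0·τ²+-1/108·τ³=67/32

  seg 0: a=4 b=-5/4 c=0 d=-1/108
  seg 1: a=0 b=-3/2 c=-1/12 d=1/108
S(3/2) = 67/32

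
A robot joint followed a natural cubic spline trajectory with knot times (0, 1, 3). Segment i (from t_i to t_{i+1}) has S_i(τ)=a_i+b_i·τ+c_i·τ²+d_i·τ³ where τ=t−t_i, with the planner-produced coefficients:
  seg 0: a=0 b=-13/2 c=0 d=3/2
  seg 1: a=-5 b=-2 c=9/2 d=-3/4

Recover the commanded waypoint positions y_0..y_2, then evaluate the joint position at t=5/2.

y_0 = S_0(0) = a_0 = 0
y_1 = S_1(0) = a_1 = -5
y_2 = S_1(2) = 3
t_q=5/2 is in segment 1 (τ=3/2); S_1(τ)=-13/32

y_0=0 y_1=-5 y_2=3
S(5/2) = -13/32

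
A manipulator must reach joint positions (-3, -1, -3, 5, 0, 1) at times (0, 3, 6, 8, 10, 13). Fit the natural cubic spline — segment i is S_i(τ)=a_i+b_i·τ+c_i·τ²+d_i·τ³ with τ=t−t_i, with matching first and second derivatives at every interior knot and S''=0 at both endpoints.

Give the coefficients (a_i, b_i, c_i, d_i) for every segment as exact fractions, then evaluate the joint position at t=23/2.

  seg 0: a=-3 b=62/39 c=0 d=-4/39
  seg 1: a=-1 b=-46/39 c=-12/13 d=128/351
  seg 2: a=-3 b=122/39 c=92/39 d=-25/26
  seg 3: a=5 b=40/39 c=-133/39 d=257/312
  seg 4: a=0 b=-71/26 c=239/156 d=-239/1404
S(23/2) = -509/416

Δ: Δ0=2/3, Δ1=-2/3, Δ2=4, Δ3=-5/2, Δ4=1/3
row 1: diag=12, rhs=-8; c'=1/4, d'=-2/3
row 2: denom=10−3·1/4=37/4; d'=(28−3·-2/3)/(37/4)=120/37
row 3: denom=8−2·8/37=280/37; d'=(-39−2·120/37)/(280/37)=-1683/280
row 4: denom=10−2·37/140=663/70; d'=(17−2·-1683/280)/(663/70)=239/78
back: M4=239/78
back: M3=-1683/280−37/140·239/78=-266/39
back: M2=120/37−8/37·-266/39=184/39
back: M1=-2/3−1/4·184/39=-24/13
M: M0=0, M1=-24/13, M2=184/39, M3=-266/39, M4=239/78, M5=0
seg 0: a=-3, c=M0/2=0, d=(M1−M0)/(6·3)=-4/39, b=Δ0−h0·(2M0+M1)/6=62/39
seg 1: a=-1, c=M1/2=-12/13, d=(M2−M1)/(6·3)=128/351, b=Δ1−h1·(2M1+M2)/6=-46/39
seg 2: a=-3, c=M2/2=92/39, d=(M3−M2)/(6·2)=-25/26, b=Δ2−h2·(2M2+M3)/6=122/39
seg 3: a=5, c=M3/2=-133/39, d=(M4−M3)/(6·2)=257/312, b=Δ3−h3·(2M3+M4)/6=40/39
seg 4: a=0, c=M4/2=239/156, d=(M5−M4)/(6·3)=-239/1404, b=Δ4−h4·(2M4+M5)/6=-71/26
t_q=23/2 → seg 4, τ=3/2; S=0+-71/26·τ+239/156·τ²+-239/1404·τ³=-509/416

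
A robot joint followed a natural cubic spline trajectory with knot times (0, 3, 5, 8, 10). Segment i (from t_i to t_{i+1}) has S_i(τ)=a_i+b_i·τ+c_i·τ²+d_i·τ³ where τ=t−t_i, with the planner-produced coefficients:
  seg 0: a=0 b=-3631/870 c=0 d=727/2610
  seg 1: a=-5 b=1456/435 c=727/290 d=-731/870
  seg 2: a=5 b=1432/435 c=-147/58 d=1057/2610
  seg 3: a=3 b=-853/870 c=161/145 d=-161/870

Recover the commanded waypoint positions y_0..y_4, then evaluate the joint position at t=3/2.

y_0=0 y_1=-5 y_2=5 y_3=3 y_4=4
S(3/2) = -12343/2320

y_0 = S_0(0) = a_0 = 0
y_1 = S_1(0) = a_1 = -5
y_2 = S_2(0) = a_2 = 5
y_3 = S_3(0) = a_3 = 3
y_4 = S_3(2) = 4
t_q=3/2 is in segment 0 (τ=3/2); S_0(τ)=-12343/2320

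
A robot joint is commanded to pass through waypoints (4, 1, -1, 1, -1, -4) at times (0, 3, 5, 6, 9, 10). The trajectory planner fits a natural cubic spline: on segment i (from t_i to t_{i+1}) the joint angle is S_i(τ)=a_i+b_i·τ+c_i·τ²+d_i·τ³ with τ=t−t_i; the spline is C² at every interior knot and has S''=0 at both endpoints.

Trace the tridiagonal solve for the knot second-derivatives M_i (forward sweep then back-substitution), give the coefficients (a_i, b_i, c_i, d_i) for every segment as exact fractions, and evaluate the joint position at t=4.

Δ: Δ0=-1, Δ1=-1, Δ2=2, Δ3=-2/3, Δ4=-3
row 1: diag=10, rhs=0; c'=1/5, d'=0
row 2: denom=6−2·1/5=28/5; d'=(18−2·0)/(28/5)=45/14
row 3: denom=8−1·5/28=219/28; d'=(-16−1·45/14)/(219/28)=-538/219
row 4: denom=8−3·28/73=500/73; d'=(-14−3·-538/219)/(500/73)=-121/125
back: M4=-121/125
back: M3=-538/219−28/73·-121/125=-782/375
back: M2=45/14−5/28·-782/375=269/75
back: M1=0−1/5·269/75=-269/375
M: M0=0, M1=-269/375, M2=269/75, M3=-782/375, M4=-121/125, M5=0
seg 0: a=4, c=M0/2=0, d=(M1−M0)/(6·3)=-269/6750, b=Δ0−h0·(2M0+M1)/6=-481/750
seg 1: a=1, c=M1/2=-269/750, d=(M2−M1)/(6·2)=269/750, b=Δ1−h1·(2M1+M2)/6=-644/375
seg 2: a=-1, c=M2/2=269/150, d=(M3−M2)/(6·1)=-709/750, b=Δ2−h2·(2M2+M3)/6=144/125
seg 3: a=1, c=M3/2=-391/375, d=(M4−M3)/(6·3)=419/6750, b=Δ3−h3·(2M3+M4)/6=1427/750
seg 4: a=-1, c=M4/2=-121/250, d=(M5−M4)/(6·1)=121/750, b=Δ4−h4·(2M4+M5)/6=-1004/375
t_q=4 → seg 1, τ=1; S=1+-644/375·τ+-269/750·τ²+269/750·τ³=-269/375

  seg 0: a=4 b=-481/750 c=0 d=-269/6750
  seg 1: a=1 b=-644/375 c=-269/750 d=269/750
  seg 2: a=-1 b=144/125 c=269/150 d=-709/750
  seg 3: a=1 b=1427/750 c=-391/375 d=419/6750
  seg 4: a=-1 b=-1004/375 c=-121/250 d=121/750
S(4) = -269/375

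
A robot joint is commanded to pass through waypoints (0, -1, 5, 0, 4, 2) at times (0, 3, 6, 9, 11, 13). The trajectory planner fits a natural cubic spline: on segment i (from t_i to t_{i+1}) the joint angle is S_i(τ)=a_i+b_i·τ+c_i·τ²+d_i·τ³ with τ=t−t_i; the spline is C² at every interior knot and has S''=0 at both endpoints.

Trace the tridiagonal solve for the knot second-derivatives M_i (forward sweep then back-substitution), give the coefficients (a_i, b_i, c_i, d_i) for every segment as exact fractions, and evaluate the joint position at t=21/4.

Δ: Δ0=-1/3, Δ1=2, Δ2=-5/3, Δ3=2, Δ4=-1
row 1: diag=12, rhs=14; c'=1/4, d'=7/6
row 2: denom=12−3·1/4=45/4; d'=(-22−3·7/6)/(45/4)=-34/15
row 3: denom=10−3·4/15=46/5; d'=(22−3·-34/15)/(46/5)=72/23
row 4: denom=8−2·5/23=174/23; d'=(-18−2·72/23)/(174/23)=-93/29
back: M4=-93/29
back: M3=72/23−5/23·-93/29=111/29
back: M2=-34/15−4/15·111/29=-286/87
back: M1=7/6−1/4·-286/87=173/87
M: M0=0, M1=173/87, M2=-286/87, M3=111/29, M4=-93/29, M5=0
seg 0: a=0, c=M0/2=0, d=(M1−M0)/(6·3)=173/1566, b=Δ0−h0·(2M0+M1)/6=-77/58
seg 1: a=-1, c=M1/2=173/174, d=(M2−M1)/(6·3)=-17/58, b=Δ1−h1·(2M1+M2)/6=48/29
seg 2: a=5, c=M2/2=-143/87, d=(M3−M2)/(6·3)=619/1566, b=Δ2−h2·(2M2+M3)/6=-17/58
seg 3: a=0, c=M3/2=111/58, d=(M4−M3)/(6·2)=-17/29, b=Δ3−h3·(2M3+M4)/6=15/29
seg 4: a=4, c=M4/2=-93/58, d=(M5−M4)/(6·2)=31/116, b=Δ4−h4·(2M4+M5)/6=33/29
t_q=21/4 → seg 1, τ=9/4; S=-1+48/29·τ+173/174·τ²+-17/58·τ³=16403/3712

  seg 0: a=0 b=-77/58 c=0 d=173/1566
  seg 1: a=-1 b=48/29 c=173/174 d=-17/58
  seg 2: a=5 b=-17/58 c=-143/87 d=619/1566
  seg 3: a=0 b=15/29 c=111/58 d=-17/29
  seg 4: a=4 b=33/29 c=-93/58 d=31/116
S(21/4) = 16403/3712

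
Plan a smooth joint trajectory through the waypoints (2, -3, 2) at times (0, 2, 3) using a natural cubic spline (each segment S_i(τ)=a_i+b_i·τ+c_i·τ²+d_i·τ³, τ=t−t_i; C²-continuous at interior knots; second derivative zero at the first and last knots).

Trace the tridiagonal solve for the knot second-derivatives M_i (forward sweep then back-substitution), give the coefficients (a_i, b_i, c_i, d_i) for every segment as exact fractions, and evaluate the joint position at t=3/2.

  seg 0: a=2 b=-5 c=0 d=5/8
  seg 1: a=-3 b=5/2 c=15/4 d=-5/4
S(3/2) = -217/64

Δ: Δ0=-5/2, Δ1=5
row 1: diag=6, rhs=45; c'=1/6, d'=15/2
back: M1=15/2
M: M0=0, M1=15/2, M2=0
seg 0: a=2, c=M0/2=0, d=(M1−M0)/(6·2)=5/8, b=Δ0−h0·(2M0+M1)/6=-5
seg 1: a=-3, c=M1/2=15/4, d=(M2−M1)/(6·1)=-5/4, b=Δ1−h1·(2M1+M2)/6=5/2
t_q=3/2 → seg 0, τ=3/2; S=2+-5·τ+0·τ²+5/8·τ³=-217/64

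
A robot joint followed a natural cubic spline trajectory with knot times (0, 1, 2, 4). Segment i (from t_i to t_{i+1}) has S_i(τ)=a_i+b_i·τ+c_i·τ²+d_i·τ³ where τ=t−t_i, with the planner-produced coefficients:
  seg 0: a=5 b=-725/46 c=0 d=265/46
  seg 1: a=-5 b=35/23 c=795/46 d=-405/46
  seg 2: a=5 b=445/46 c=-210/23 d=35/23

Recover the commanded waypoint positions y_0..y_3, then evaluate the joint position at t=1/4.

y_0 = S_0(0) = a_0 = 5
y_1 = S_1(0) = a_1 = -5
y_2 = S_2(0) = a_2 = 5
y_3 = S_2(2) = 0
t_q=1/4 is in segment 0 (τ=1/4); S_0(τ)=3385/2944

y_0=5 y_1=-5 y_2=5 y_3=0
S(1/4) = 3385/2944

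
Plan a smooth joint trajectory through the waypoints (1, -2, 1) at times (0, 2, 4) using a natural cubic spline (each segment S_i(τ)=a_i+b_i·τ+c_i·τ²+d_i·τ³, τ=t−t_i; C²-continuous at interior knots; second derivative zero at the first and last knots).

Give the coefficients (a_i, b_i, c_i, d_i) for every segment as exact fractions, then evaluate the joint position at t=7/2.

  seg 0: a=1 b=-9/4 c=0 d=3/16
  seg 1: a=-2 b=0 c=9/8 d=-3/16
S(7/2) = -13/128

Δ: Δ0=-3/2, Δ1=3/2
row 1: diag=8, rhs=18; c'=1/4, d'=9/4
back: M1=9/4
M: M0=0, M1=9/4, M2=0
seg 0: a=1, c=M0/2=0, d=(M1−M0)/(6·2)=3/16, b=Δ0−h0·(2M0+M1)/6=-9/4
seg 1: a=-2, c=M1/2=9/8, d=(M2−M1)/(6·2)=-3/16, b=Δ1−h1·(2M1+M2)/6=0
t_q=7/2 → seg 1, τ=3/2; S=-2+0·τ+9/8·τ²+-3/16·τ³=-13/128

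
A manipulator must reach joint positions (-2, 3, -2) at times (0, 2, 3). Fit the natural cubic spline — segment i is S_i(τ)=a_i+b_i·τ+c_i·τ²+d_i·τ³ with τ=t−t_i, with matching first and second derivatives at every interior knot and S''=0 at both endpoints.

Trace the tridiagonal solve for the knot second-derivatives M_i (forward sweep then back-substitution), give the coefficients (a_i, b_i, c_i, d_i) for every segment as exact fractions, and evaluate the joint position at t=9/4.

  seg 0: a=-2 b=5 c=0 d=-5/8
  seg 1: a=3 b=-5/2 c=-15/4 d=5/4
S(9/4) = 553/256

Δ: Δ0=5/2, Δ1=-5
row 1: diag=6, rhs=-45; c'=1/6, d'=-15/2
back: M1=-15/2
M: M0=0, M1=-15/2, M2=0
seg 0: a=-2, c=M0/2=0, d=(M1−M0)/(6·2)=-5/8, b=Δ0−h0·(2M0+M1)/6=5
seg 1: a=3, c=M1/2=-15/4, d=(M2−M1)/(6·1)=5/4, b=Δ1−h1·(2M1+M2)/6=-5/2
t_q=9/4 → seg 1, τ=1/4; S=3+-5/2·τ+-15/4·τ²+5/4·τ³=553/256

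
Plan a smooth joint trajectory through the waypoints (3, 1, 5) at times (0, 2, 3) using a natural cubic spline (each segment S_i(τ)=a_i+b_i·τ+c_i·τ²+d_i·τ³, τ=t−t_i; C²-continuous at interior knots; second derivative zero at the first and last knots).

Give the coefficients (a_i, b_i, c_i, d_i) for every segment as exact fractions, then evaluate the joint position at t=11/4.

  seg 0: a=3 b=-8/3 c=0 d=5/12
  seg 1: a=1 b=7/3 c=5/2 d=-5/6
S(11/4) = 487/128

Δ: Δ0=-1, Δ1=4
row 1: diag=6, rhs=30; c'=1/6, d'=5
back: M1=5
M: M0=0, M1=5, M2=0
seg 0: a=3, c=M0/2=0, d=(M1−M0)/(6·2)=5/12, b=Δ0−h0·(2M0+M1)/6=-8/3
seg 1: a=1, c=M1/2=5/2, d=(M2−M1)/(6·1)=-5/6, b=Δ1−h1·(2M1+M2)/6=7/3
t_q=11/4 → seg 1, τ=3/4; S=1+7/3·τ+5/2·τ²+-5/6·τ³=487/128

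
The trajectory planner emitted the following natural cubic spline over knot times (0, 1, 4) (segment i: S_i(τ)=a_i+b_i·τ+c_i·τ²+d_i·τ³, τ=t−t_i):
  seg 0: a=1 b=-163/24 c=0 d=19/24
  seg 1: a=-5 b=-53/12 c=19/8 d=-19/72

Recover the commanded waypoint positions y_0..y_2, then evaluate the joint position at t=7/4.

y_0=1 y_1=-5 y_2=-4
S(7/4) = -3629/512

y_0 = S_0(0) = a_0 = 1
y_1 = S_1(0) = a_1 = -5
y_2 = S_1(3) = -4
t_q=7/4 is in segment 1 (τ=3/4); S_1(τ)=-3629/512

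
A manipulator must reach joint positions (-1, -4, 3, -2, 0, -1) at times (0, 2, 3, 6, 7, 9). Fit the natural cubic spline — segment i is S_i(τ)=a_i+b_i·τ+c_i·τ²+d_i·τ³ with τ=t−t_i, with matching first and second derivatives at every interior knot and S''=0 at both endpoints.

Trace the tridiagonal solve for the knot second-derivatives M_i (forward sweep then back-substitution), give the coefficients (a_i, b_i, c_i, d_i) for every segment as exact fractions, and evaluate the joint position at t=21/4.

  seg 0: a=-1 b=-55579/11310 c=0 d=19307/22620
  seg 1: a=-4 b=60263/11310 c=19307/3770 d=-19507/5655
  seg 2: a=3 b=59063/11310 c=-19707/3770 d=85/87
  seg 3: a=-2 b=2687/11310 c=13443/3770 d=-10198/5655
  seg 4: a=0 b=22157/11310 c=-6953/3770 d=6953/22620
S(21/4) = -70527/120640

Δ: Δ0=-3/2, Δ1=7, Δ2=-5/3, Δ3=2, Δ4=-1/2
row 1: diag=6, rhs=51; c'=1/6, d'=17/2
row 2: denom=8−1·1/6=47/6; d'=(-52−1·17/2)/(47/6)=-363/47
row 3: denom=8−3·18/47=322/47; d'=(22−3·-363/47)/(322/47)=2123/322
row 4: denom=6−1·47/322=1885/322; d'=(-15−1·2123/322)/(1885/322)=-6953/1885
back: M4=-6953/1885
back: M3=2123/322−47/322·-6953/1885=13443/1885
back: M2=-363/47−18/47·13443/1885=-19707/1885
back: M1=17/2−1/6·-19707/1885=19307/1885
M: M0=0, M1=19307/1885, M2=-19707/1885, M3=13443/1885, M4=-6953/1885, M5=0
seg 0: a=-1, c=M0/2=0, d=(M1−M0)/(6·2)=19307/22620, b=Δ0−h0·(2M0+M1)/6=-55579/11310
seg 1: a=-4, c=M1/2=19307/3770, d=(M2−M1)/(6·1)=-19507/5655, b=Δ1−h1·(2M1+M2)/6=60263/11310
seg 2: a=3, c=M2/2=-19707/3770, d=(M3−M2)/(6·3)=85/87, b=Δ2−h2·(2M2+M3)/6=59063/11310
seg 3: a=-2, c=M3/2=13443/3770, d=(M4−M3)/(6·1)=-10198/5655, b=Δ3−h3·(2M3+M4)/6=2687/11310
seg 4: a=0, c=M4/2=-6953/3770, d=(M5−M4)/(6·2)=6953/22620, b=Δ4−h4·(2M4+M5)/6=22157/11310
t_q=21/4 → seg 2, τ=9/4; S=3+59063/11310·τ+-19707/3770·τ²+85/87·τ³=-70527/120640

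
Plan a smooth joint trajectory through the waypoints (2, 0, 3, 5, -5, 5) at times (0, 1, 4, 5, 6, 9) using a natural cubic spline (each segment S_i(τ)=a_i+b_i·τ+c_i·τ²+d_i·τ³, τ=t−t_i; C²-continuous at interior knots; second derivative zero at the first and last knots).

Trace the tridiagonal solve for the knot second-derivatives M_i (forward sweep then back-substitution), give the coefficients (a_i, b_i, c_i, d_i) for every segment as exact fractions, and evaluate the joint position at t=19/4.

Δ: Δ0=-2, Δ1=1, Δ2=2, Δ3=-10, Δ4=10/3
row 1: diag=8, rhs=18; c'=3/8, d'=9/4
row 2: denom=8−3·3/8=55/8; d'=(6−3·9/4)/(55/8)=-6/55
row 3: denom=4−1·8/55=212/55; d'=(-72−1·-6/55)/(212/55)=-1977/106
row 4: denom=8−1·55/212=1641/212; d'=(80−1·-1977/106)/(1641/212)=20914/1641
back: M4=20914/1641
back: M3=-1977/106−55/212·20914/1641=-36032/1641
back: M2=-6/55−8/55·-36032/1641=5062/1641
back: M1=9/4−3/8·5062/1641=598/547
M: M0=0, M1=598/547, M2=5062/1641, M3=-36032/1641, M4=20914/1641, M5=0
seg 0: a=2, c=M0/2=0, d=(M1−M0)/(6·1)=299/1641, b=Δ0−h0·(2M0+M1)/6=-3581/1641
seg 1: a=0, c=M1/2=299/547, d=(M2−M1)/(6·3)=1634/14769, b=Δ1−h1·(2M1+M2)/6=-2684/1641
seg 2: a=3, c=M2/2=2531/1641, d=(M3−M2)/(6·1)=-2283/547, b=Δ2−h2·(2M2+M3)/6=7600/1641
seg 3: a=5, c=M3/2=-18016/1641, d=(M4−M3)/(6·1)=9491/1641, b=Δ3−h3·(2M3+M4)/6=-7885/1641
seg 4: a=-5, c=M4/2=10457/1641, d=(M5−M4)/(6·3)=-10457/14769, b=Δ4−h4·(2M4+M5)/6=-5148/547
t_q=19/4 → seg 2, τ=3/4; S=3+7600/1641·τ+2531/1641·τ²+-2283/547·τ³=195355/35008

  seg 0: a=2 b=-3581/1641 c=0 d=299/1641
  seg 1: a=0 b=-2684/1641 c=299/547 d=1634/14769
  seg 2: a=3 b=7600/1641 c=2531/1641 d=-2283/547
  seg 3: a=5 b=-7885/1641 c=-18016/1641 d=9491/1641
  seg 4: a=-5 b=-5148/547 c=10457/1641 d=-10457/14769
S(19/4) = 195355/35008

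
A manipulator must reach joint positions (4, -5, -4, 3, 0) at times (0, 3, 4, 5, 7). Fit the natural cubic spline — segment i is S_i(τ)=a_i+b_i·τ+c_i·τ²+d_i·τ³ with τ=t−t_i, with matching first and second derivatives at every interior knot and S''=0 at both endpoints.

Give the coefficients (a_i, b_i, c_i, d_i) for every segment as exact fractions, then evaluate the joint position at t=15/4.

Δ: Δ0=-3, Δ1=1, Δ2=7, Δ3=-3/2
row 1: diag=8, rhs=24; c'=1/8, d'=3
row 2: denom=4−1·1/8=31/8; d'=(36−1·3)/(31/8)=264/31
row 3: denom=6−1·8/31=178/31; d'=(-51−1·264/31)/(178/31)=-1845/178
back: M3=-1845/178
back: M2=264/31−8/31·-1845/178=996/89
back: M1=3−1/8·996/89=285/178
M: M0=0, M1=285/178, M2=996/89, M3=-1845/178, M4=0
seg 0: a=4, c=M0/2=0, d=(M1−M0)/(6·3)=95/1068, b=Δ0−h0·(2M0+M1)/6=-1353/356
seg 1: a=-5, c=M1/2=285/356, d=(M2−M1)/(6·1)=569/356, b=Δ1−h1·(2M1+M2)/6=-249/178
seg 2: a=-4, c=M2/2=498/89, d=(M3−M2)/(6·1)=-1279/356, b=Δ2−h2·(2M2+M3)/6=1779/356
seg 3: a=3, c=M3/2=-1845/356, d=(M4−M3)/(6·2)=615/712, b=Δ3−h3·(2M3+M4)/6=963/178
t_q=15/4 → seg 1, τ=3/4; S=-5+-249/178·τ+285/356·τ²+569/356·τ³=-112201/22784

  seg 0: a=4 b=-1353/356 c=0 d=95/1068
  seg 1: a=-5 b=-249/178 c=285/356 d=569/356
  seg 2: a=-4 b=1779/356 c=498/89 d=-1279/356
  seg 3: a=3 b=963/178 c=-1845/356 d=615/712
S(15/4) = -112201/22784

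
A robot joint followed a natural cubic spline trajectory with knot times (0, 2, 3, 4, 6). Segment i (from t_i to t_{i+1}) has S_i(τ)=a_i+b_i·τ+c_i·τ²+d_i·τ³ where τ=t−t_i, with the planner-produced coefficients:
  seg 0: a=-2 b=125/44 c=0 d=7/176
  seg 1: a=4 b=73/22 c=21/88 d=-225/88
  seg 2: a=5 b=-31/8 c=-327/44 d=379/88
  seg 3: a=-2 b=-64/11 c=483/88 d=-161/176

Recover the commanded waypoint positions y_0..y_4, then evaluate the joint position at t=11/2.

y_0=-2 y_1=4 y_2=5 y_3=-2 y_4=1
S(11/2) = -2063/1408

y_0 = S_0(0) = a_0 = -2
y_1 = S_1(0) = a_1 = 4
y_2 = S_2(0) = a_2 = 5
y_3 = S_3(0) = a_3 = -2
y_4 = S_3(2) = 1
t_q=11/2 is in segment 3 (τ=3/2); S_3(τ)=-2063/1408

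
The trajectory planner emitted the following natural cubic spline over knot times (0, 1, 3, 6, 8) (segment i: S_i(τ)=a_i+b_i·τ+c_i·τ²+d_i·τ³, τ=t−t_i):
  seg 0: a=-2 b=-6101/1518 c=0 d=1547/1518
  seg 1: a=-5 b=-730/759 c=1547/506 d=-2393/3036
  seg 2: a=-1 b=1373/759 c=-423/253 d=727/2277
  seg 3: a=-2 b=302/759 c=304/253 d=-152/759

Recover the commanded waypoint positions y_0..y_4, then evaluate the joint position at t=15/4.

y_0 = S_0(0) = a_0 = -2
y_1 = S_1(0) = a_1 = -5
y_2 = S_2(0) = a_2 = -1
y_3 = S_3(0) = a_3 = -2
y_4 = S_3(2) = 2
t_q=15/4 is in segment 2 (τ=3/4); S_2(τ)=-661/1472

y_0=-2 y_1=-5 y_2=-1 y_3=-2 y_4=2
S(15/4) = -661/1472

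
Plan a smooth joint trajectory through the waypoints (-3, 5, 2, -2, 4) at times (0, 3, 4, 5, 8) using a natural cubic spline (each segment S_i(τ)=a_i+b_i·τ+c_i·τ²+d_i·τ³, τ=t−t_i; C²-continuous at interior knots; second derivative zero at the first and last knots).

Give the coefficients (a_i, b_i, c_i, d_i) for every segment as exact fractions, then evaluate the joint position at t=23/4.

Δ: Δ0=8/3, Δ1=-3, Δ2=-4, Δ3=2
row 1: diag=8, rhs=-34; c'=1/8, d'=-17/4
row 2: denom=4−1·1/8=31/8; d'=(-6−1·-17/4)/(31/8)=-14/31
row 3: denom=8−1·8/31=240/31; d'=(36−1·-14/31)/(240/31)=113/24
back: M3=113/24
back: M2=-14/31−8/31·113/24=-5/3
back: M1=-17/4−1/8·-5/3=-97/24
M: M0=0, M1=-97/24, M2=-5/3, M3=113/24, M4=0
seg 0: a=-3, c=M0/2=0, d=(M1−M0)/(6·3)=-97/432, b=Δ0−h0·(2M0+M1)/6=75/16
seg 1: a=5, c=M1/2=-97/48, d=(M2−M1)/(6·1)=19/48, b=Δ1−h1·(2M1+M2)/6=-11/8
seg 2: a=2, c=M2/2=-5/6, d=(M3−M2)/(6·1)=17/16, b=Δ2−h2·(2M2+M3)/6=-203/48
seg 3: a=-2, c=M3/2=113/48, d=(M4−M3)/(6·3)=-113/432, b=Δ3−h3·(2M3+M4)/6=-65/24
t_q=23/4 → seg 3, τ=3/4; S=-2+-65/24·τ+113/48·τ²+-113/432·τ³=-2885/1024

  seg 0: a=-3 b=75/16 c=0 d=-97/432
  seg 1: a=5 b=-11/8 c=-97/48 d=19/48
  seg 2: a=2 b=-203/48 c=-5/6 d=17/16
  seg 3: a=-2 b=-65/24 c=113/48 d=-113/432
S(23/4) = -2885/1024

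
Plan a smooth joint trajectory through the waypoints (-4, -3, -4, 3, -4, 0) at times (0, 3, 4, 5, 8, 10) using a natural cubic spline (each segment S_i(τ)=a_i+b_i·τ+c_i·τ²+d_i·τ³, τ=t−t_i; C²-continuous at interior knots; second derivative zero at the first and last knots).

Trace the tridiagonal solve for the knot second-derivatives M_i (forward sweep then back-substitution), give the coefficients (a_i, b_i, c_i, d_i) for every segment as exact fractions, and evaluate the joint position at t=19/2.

  seg 0: a=-4 b=3826/2121 c=0 d=-3119/19089
  seg 1: a=-3 b=-5531/2121 c=-3119/2121 d=6529/2121
  seg 2: a=-4 b=2606/707 c=16468/2121 d=-9439/2121
  seg 3: a=3 b=12437/2121 c=-11849/2121 d=18161/19089
  seg 4: a=-4 b=-4174/2121 c=2104/707 d=-1052/2121
S(19/2) = -2729/1414

Δ: Δ0=1/3, Δ1=-1, Δ2=7, Δ3=-7/3, Δ4=2
row 1: diag=8, rhs=-8; c'=1/8, d'=-1
row 2: denom=4−1·1/8=31/8; d'=(48−1·-1)/(31/8)=392/31
row 3: denom=8−1·8/31=240/31; d'=(-56−1·392/31)/(240/31)=-133/15
row 4: denom=10−3·31/80=707/80; d'=(26−3·-133/15)/(707/80)=4208/707
back: M4=4208/707
back: M3=-133/15−31/80·4208/707=-23698/2121
back: M2=392/31−8/31·-23698/2121=32936/2121
back: M1=-1−1/8·32936/2121=-6238/2121
M: M0=0, M1=-6238/2121, M2=32936/2121, M3=-23698/2121, M4=4208/707, M5=0
seg 0: a=-4, c=M0/2=0, d=(M1−M0)/(6·3)=-3119/19089, b=Δ0−h0·(2M0+M1)/6=3826/2121
seg 1: a=-3, c=M1/2=-3119/2121, d=(M2−M1)/(6·1)=6529/2121, b=Δ1−h1·(2M1+M2)/6=-5531/2121
seg 2: a=-4, c=M2/2=16468/2121, d=(M3−M2)/(6·1)=-9439/2121, b=Δ2−h2·(2M2+M3)/6=2606/707
seg 3: a=3, c=M3/2=-11849/2121, d=(M4−M3)/(6·3)=18161/19089, b=Δ3−h3·(2M3+M4)/6=12437/2121
seg 4: a=-4, c=M4/2=2104/707, d=(M5−M4)/(6·2)=-1052/2121, b=Δ4−h4·(2M4+M5)/6=-4174/2121
t_q=19/2 → seg 4, τ=3/2; S=-4+-4174/2121·τ+2104/707·τ²+-1052/2121·τ³=-2729/1414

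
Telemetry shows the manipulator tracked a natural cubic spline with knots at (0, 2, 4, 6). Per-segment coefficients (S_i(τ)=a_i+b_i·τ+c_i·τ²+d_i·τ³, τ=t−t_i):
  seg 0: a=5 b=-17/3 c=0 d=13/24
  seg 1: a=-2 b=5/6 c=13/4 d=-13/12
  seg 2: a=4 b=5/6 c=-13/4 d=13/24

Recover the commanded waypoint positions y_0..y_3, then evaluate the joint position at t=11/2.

y_0=5 y_1=-2 y_2=4 y_3=-3
S(11/2) = -15/64

y_0 = S_0(0) = a_0 = 5
y_1 = S_1(0) = a_1 = -2
y_2 = S_2(0) = a_2 = 4
y_3 = S_2(2) = -3
t_q=11/2 is in segment 2 (τ=3/2); S_2(τ)=-15/64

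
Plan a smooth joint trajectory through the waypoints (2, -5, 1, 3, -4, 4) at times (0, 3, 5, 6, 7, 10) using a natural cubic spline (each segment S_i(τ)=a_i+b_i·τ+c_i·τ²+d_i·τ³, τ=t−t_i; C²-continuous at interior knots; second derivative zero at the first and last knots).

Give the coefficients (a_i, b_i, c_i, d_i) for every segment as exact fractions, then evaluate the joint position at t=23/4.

  seg 0: a=2 b=-89/23 c=0 d=106/621
  seg 1: a=-5 b=17/23 c=106/69 d=-14/69
  seg 2: a=1 b=307/69 c=22/69 d=-191/69
  seg 3: a=3 b=-74/23 c=-551/69 d=290/69
  seg 4: a=-4 b=-454/69 c=319/69 d=-319/621
S(23/4) = 4929/1472

Δ: Δ0=-7/3, Δ1=3, Δ2=2, Δ3=-7, Δ4=8/3
row 1: diag=10, rhs=32; c'=1/5, d'=16/5
row 2: denom=6−2·1/5=28/5; d'=(-6−2·16/5)/(28/5)=-31/14
row 3: denom=4−1·5/28=107/28; d'=(-54−1·-31/14)/(107/28)=-1450/107
row 4: denom=8−1·28/107=828/107; d'=(58−1·-1450/107)/(828/107)=638/69
back: M4=638/69
back: M3=-1450/107−28/107·638/69=-1102/69
back: M2=-31/14−5/28·-1102/69=44/69
back: M1=16/5−1/5·44/69=212/69
M: M0=0, M1=212/69, M2=44/69, M3=-1102/69, M4=638/69, M5=0
seg 0: a=2, c=M0/2=0, d=(M1−M0)/(6·3)=106/621, b=Δ0−h0·(2M0+M1)/6=-89/23
seg 1: a=-5, c=M1/2=106/69, d=(M2−M1)/(6·2)=-14/69, b=Δ1−h1·(2M1+M2)/6=17/23
seg 2: a=1, c=M2/2=22/69, d=(M3−M2)/(6·1)=-191/69, b=Δ2−h2·(2M2+M3)/6=307/69
seg 3: a=3, c=M3/2=-551/69, d=(M4−M3)/(6·1)=290/69, b=Δ3−h3·(2M3+M4)/6=-74/23
seg 4: a=-4, c=M4/2=319/69, d=(M5−M4)/(6·3)=-319/621, b=Δ4−h4·(2M4+M5)/6=-454/69
t_q=23/4 → seg 2, τ=3/4; S=1+307/69·τ+22/69·τ²+-191/69·τ³=4929/1472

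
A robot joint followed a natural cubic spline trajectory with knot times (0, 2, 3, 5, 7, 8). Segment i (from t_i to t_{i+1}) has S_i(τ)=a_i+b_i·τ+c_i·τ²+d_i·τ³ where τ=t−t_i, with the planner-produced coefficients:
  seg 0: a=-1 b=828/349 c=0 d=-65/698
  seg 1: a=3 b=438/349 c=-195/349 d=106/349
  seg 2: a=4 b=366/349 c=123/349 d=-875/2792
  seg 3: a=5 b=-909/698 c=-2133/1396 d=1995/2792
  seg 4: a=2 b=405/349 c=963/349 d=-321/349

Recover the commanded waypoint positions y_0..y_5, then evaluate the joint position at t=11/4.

y_0=-1 y_1=3 y_2=4 y_3=5 y_4=2 y_5=5
S(11/4) = 41937/11168

y_0 = S_0(0) = a_0 = -1
y_1 = S_1(0) = a_1 = 3
y_2 = S_2(0) = a_2 = 4
y_3 = S_3(0) = a_3 = 5
y_4 = S_4(0) = a_4 = 2
y_5 = S_4(1) = 5
t_q=11/4 is in segment 1 (τ=3/4); S_1(τ)=41937/11168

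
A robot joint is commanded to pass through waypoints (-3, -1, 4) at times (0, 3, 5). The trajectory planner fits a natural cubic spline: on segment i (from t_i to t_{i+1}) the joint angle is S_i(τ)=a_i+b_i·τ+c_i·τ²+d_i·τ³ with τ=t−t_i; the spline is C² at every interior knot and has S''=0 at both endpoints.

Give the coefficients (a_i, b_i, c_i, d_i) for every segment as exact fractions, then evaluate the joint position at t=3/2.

Δ: Δ0=2/3, Δ1=5/2
row 1: diag=10, rhs=11; c'=1/5, d'=11/10
back: M1=11/10
M: M0=0, M1=11/10, M2=0
seg 0: a=-3, c=M0/2=0, d=(M1−M0)/(6·3)=11/180, b=Δ0−h0·(2M0+M1)/6=7/60
seg 1: a=-1, c=M1/2=11/20, d=(M2−M1)/(6·2)=-11/120, b=Δ1−h1·(2M1+M2)/6=53/30
t_q=3/2 → seg 0, τ=3/2; S=-3+7/60·τ+0·τ²+11/180·τ³=-419/160

  seg 0: a=-3 b=7/60 c=0 d=11/180
  seg 1: a=-1 b=53/30 c=11/20 d=-11/120
S(3/2) = -419/160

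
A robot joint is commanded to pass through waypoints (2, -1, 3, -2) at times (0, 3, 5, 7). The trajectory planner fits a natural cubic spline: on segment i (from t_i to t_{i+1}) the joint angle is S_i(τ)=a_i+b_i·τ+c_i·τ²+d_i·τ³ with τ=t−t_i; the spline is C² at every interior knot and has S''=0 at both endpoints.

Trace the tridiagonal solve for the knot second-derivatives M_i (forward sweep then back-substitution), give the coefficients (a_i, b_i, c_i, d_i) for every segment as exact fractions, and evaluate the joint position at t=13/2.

Δ: Δ0=-1, Δ1=2, Δ2=-5/2
row 1: diag=10, rhs=18; c'=1/5, d'=9/5
row 2: denom=8−2·1/5=38/5; d'=(-27−2·9/5)/(38/5)=-153/38
back: M2=-153/38
back: M1=9/5−1/5·-153/38=99/38
M: M0=0, M1=99/38, M2=-153/38, M3=0
seg 0: a=2, c=M0/2=0, d=(M1−M0)/(6·3)=11/76, b=Δ0−h0·(2M0+M1)/6=-175/76
seg 1: a=-1, c=M1/2=99/76, d=(M2−M1)/(6·2)=-21/38, b=Δ1−h1·(2M1+M2)/6=61/38
seg 2: a=3, c=M2/2=-153/76, d=(M3−M2)/(6·2)=51/152, b=Δ2−h2·(2M2+M3)/6=7/38
t_q=13/2 → seg 2, τ=3/2; S=3+7/38·τ+-153/76·τ²+51/152·τ³=-147/1216

  seg 0: a=2 b=-175/76 c=0 d=11/76
  seg 1: a=-1 b=61/38 c=99/76 d=-21/38
  seg 2: a=3 b=7/38 c=-153/76 d=51/152
S(13/2) = -147/1216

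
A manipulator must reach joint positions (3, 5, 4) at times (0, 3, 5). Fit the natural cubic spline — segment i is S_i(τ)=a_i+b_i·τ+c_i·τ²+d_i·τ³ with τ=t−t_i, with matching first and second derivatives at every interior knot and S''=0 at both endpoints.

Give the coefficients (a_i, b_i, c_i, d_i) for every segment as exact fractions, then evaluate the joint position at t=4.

  seg 0: a=3 b=61/60 c=0 d=-7/180
  seg 1: a=5 b=-1/30 c=-7/20 d=7/120
S(4) = 187/40

Δ: Δ0=2/3, Δ1=-1/2
row 1: diag=10, rhs=-7; c'=1/5, d'=-7/10
back: M1=-7/10
M: M0=0, M1=-7/10, M2=0
seg 0: a=3, c=M0/2=0, d=(M1−M0)/(6·3)=-7/180, b=Δ0−h0·(2M0+M1)/6=61/60
seg 1: a=5, c=M1/2=-7/20, d=(M2−M1)/(6·2)=7/120, b=Δ1−h1·(2M1+M2)/6=-1/30
t_q=4 → seg 1, τ=1; S=5+-1/30·τ+-7/20·τ²+7/120·τ³=187/40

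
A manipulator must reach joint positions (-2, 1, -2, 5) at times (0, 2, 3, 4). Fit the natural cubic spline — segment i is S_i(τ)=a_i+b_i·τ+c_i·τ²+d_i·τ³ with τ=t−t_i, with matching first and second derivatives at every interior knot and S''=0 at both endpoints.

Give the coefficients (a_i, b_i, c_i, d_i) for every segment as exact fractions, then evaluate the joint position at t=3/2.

  seg 0: a=-2 b=181/46 c=0 d=-14/23
  seg 1: a=1 b=-155/46 c=-84/23 d=185/46
  seg 2: a=-2 b=32/23 c=387/46 d=-129/46
S(3/2) = 85/46

Δ: Δ0=3/2, Δ1=-3, Δ2=7
row 1: diag=6, rhs=-27; c'=1/6, d'=-9/2
row 2: denom=4−1·1/6=23/6; d'=(60−1·-9/2)/(23/6)=387/23
back: M2=387/23
back: M1=-9/2−1/6·387/23=-168/23
M: M0=0, M1=-168/23, M2=387/23, M3=0
seg 0: a=-2, c=M0/2=0, d=(M1−M0)/(6·2)=-14/23, b=Δ0−h0·(2M0+M1)/6=181/46
seg 1: a=1, c=M1/2=-84/23, d=(M2−M1)/(6·1)=185/46, b=Δ1−h1·(2M1+M2)/6=-155/46
seg 2: a=-2, c=M2/2=387/46, d=(M3−M2)/(6·1)=-129/46, b=Δ2−h2·(2M2+M3)/6=32/23
t_q=3/2 → seg 0, τ=3/2; S=-2+181/46·τ+0·τ²+-14/23·τ³=85/46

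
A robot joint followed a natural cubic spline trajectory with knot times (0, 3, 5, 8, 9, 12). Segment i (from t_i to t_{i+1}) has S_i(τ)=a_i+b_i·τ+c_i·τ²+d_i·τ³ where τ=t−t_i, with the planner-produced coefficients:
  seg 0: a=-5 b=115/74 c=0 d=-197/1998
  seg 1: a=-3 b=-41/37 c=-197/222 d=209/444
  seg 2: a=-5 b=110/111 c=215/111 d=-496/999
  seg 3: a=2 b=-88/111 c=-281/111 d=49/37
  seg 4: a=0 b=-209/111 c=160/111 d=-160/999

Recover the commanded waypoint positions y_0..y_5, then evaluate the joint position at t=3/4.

y_0 = S_0(0) = a_0 = -5
y_1 = S_1(0) = a_1 = -3
y_2 = S_2(0) = a_2 = -5
y_3 = S_3(0) = a_3 = 2
y_4 = S_4(0) = a_4 = 0
y_5 = S_4(3) = 3
t_q=3/4 is in segment 0 (τ=3/4); S_0(τ)=-18357/4736

y_0=-5 y_1=-3 y_2=-5 y_3=2 y_4=0 y_5=3
S(3/4) = -18357/4736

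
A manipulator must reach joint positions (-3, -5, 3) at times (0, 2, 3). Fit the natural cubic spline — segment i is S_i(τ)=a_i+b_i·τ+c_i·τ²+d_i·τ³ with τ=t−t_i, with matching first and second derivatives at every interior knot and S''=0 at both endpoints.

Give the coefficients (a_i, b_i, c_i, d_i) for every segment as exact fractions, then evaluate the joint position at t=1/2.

Δ: Δ0=-1, Δ1=8
row 1: diag=6, rhs=54; c'=1/6, d'=9
back: M1=9
M: M0=0, M1=9, M2=0
seg 0: a=-3, c=M0/2=0, d=(M1−M0)/(6·2)=3/4, b=Δ0−h0·(2M0+M1)/6=-4
seg 1: a=-5, c=M1/2=9/2, d=(M2−M1)/(6·1)=-3/2, b=Δ1−h1·(2M1+M2)/6=5
t_q=1/2 → seg 0, τ=1/2; S=-3+-4·τ+0·τ²+3/4·τ³=-157/32

  seg 0: a=-3 b=-4 c=0 d=3/4
  seg 1: a=-5 b=5 c=9/2 d=-3/2
S(1/2) = -157/32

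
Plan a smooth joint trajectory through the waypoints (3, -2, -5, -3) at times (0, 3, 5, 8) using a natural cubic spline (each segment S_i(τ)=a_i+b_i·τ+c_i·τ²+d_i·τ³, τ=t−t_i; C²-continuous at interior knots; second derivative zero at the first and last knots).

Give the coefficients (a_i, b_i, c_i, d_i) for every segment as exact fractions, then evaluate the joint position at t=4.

Δ: Δ0=-5/3, Δ1=-3/2, Δ2=2/3
row 1: diag=10, rhs=1; c'=1/5, d'=1/10
row 2: denom=10−2·1/5=48/5; d'=(13−2·1/10)/(48/5)=4/3
back: M2=4/3
back: M1=1/10−1/5·4/3=-1/6
M: M0=0, M1=-1/6, M2=4/3, M3=0
seg 0: a=3, c=M0/2=0, d=(M1−M0)/(6·3)=-1/108, b=Δ0−h0·(2M0+M1)/6=-19/12
seg 1: a=-2, c=M1/2=-1/12, d=(M2−M1)/(6·2)=1/8, b=Δ1−h1·(2M1+M2)/6=-11/6
seg 2: a=-5, c=M2/2=2/3, d=(M3−M2)/(6·3)=-2/27, b=Δ2−h2·(2M2+M3)/6=-2/3
t_q=4 → seg 1, τ=1; S=-2+-11/6·τ+-1/12·τ²+1/8·τ³=-91/24

  seg 0: a=3 b=-19/12 c=0 d=-1/108
  seg 1: a=-2 b=-11/6 c=-1/12 d=1/8
  seg 2: a=-5 b=-2/3 c=2/3 d=-2/27
S(4) = -91/24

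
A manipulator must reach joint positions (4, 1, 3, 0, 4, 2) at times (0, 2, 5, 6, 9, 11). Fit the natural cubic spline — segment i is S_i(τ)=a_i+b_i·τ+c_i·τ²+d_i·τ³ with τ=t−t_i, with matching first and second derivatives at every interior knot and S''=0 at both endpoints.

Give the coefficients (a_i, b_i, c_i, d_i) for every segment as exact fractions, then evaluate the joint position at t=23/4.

Δ: Δ0=-3/2, Δ1=2/3, Δ2=-3, Δ3=4/3, Δ4=-1
row 1: diag=10, rhs=13; c'=3/10, d'=13/10
row 2: denom=8−3·3/10=71/10; d'=(-22−3·13/10)/(71/10)=-259/71
row 3: denom=8−1·10/71=558/71; d'=(26−1·-259/71)/(558/71)=2105/558
row 4: denom=10−3·71/186=549/62; d'=(-14−3·2105/558)/(549/62)=-4709/1647
back: M4=-4709/1647
back: M3=2105/558−71/186·-4709/1647=24032/4941
back: M2=-259/71−10/71·24032/4941=-21409/4941
back: M1=13/10−3/10·-21409/4941=4282/1647
M: M0=0, M1=4282/1647, M2=-21409/4941, M3=24032/4941, M4=-4709/1647, M5=0
seg 0: a=4, c=M0/2=0, d=(M1−M0)/(6·2)=2141/9882, b=Δ0−h0·(2M0+M1)/6=-23387/9882
seg 1: a=1, c=M1/2=2141/1647, d=(M2−M1)/(6·3)=-34255/88938, b=Δ1−h1·(2M1+M2)/6=2305/9882
seg 2: a=3, c=M2/2=-21409/9882, d=(M3−M2)/(6·1)=187/122, b=Δ2−h2·(2M2+M3)/6=-11692/4941
seg 3: a=0, c=M3/2=12016/4941, d=(M4−M3)/(6·3)=-38159/88938, b=Δ3−h3·(2M3+M4)/6=-20761/9882
seg 4: a=4, c=M4/2=-4709/3294, d=(M5−M4)/(6·2)=4709/19764, b=Δ4−h4·(2M4+M5)/6=4477/4941
t_q=23/4 → seg 2, τ=3/4; S=3+-11692/4941·τ+-21409/9882·τ²+187/122·τ³=137719/210816

  seg 0: a=4 b=-23387/9882 c=0 d=2141/9882
  seg 1: a=1 b=2305/9882 c=2141/1647 d=-34255/88938
  seg 2: a=3 b=-11692/4941 c=-21409/9882 d=187/122
  seg 3: a=0 b=-20761/9882 c=12016/4941 d=-38159/88938
  seg 4: a=4 b=4477/4941 c=-4709/3294 d=4709/19764
S(23/4) = 137719/210816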